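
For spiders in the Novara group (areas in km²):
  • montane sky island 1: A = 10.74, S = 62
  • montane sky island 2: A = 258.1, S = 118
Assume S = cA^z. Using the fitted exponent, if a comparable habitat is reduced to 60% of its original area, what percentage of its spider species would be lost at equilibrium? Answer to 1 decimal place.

9.8%

z = ln(118/62) / ln(258.1/10.74) = 0.6436 / 3.1794 = 0.2024
S_new/S_old = (A_new/A_old)^z = 0.6^0.2024 = exp(0.2024 × -0.5108) = 0.9018
Fraction lost = 1 − 0.9018 = 0.09823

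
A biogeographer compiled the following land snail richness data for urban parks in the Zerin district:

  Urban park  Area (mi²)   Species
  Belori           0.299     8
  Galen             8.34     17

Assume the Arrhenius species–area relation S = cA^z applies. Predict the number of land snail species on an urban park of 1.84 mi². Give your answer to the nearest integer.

z = ln(17/8) / ln(8.34/0.299) = 0.7538 / 3.3284 = 0.2265
c = 8 / 0.299^0.2265 = 8 / 0.7608 = 10.52
S₃ = 10.52 × 1.84^0.2265 = 10.52 × 1.148 ≈ 12.07

12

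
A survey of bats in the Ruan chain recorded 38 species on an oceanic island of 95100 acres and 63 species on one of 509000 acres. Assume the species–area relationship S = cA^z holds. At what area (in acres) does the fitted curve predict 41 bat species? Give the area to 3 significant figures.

122000 acres

z = ln(63/38) / ln(509000/95100) = 0.5055 / 1.6775 = 0.3014
c = 38 / 95100^0.3014 = 38 / 31.64 = 1.201
A = (41/1.201)^(1/0.3014) ⇒ ln A = ln(34.14)/0.3014 = 11.7148
A = e^11.7148 ≈ 122372 acres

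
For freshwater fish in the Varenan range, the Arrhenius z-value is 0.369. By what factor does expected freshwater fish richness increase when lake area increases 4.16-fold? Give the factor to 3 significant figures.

1.69

S₂/S₁ = (A₂/A₁)^z = 4.16^0.369
ln(S₂/S₁) = 0.369 × ln 4.16 = 0.369 × 1.4255 = 0.5260
S₂/S₁ = e^0.5260 ≈ 1.692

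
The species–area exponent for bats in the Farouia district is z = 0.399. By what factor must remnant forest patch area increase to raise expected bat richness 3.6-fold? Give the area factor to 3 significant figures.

(A₂/A₁)^0.399 = 3.6, so A₂/A₁ = 3.6^(1/0.399) = 3.6^2.506
ln(A₂/A₁) = ln 3.6 / 0.399 = 1.2809 / 0.399 = 3.2104
A₂/A₁ = e^3.2104 ≈ 24.79

24.8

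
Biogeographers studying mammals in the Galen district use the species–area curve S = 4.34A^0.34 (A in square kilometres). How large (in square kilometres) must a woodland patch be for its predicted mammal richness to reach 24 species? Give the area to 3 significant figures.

153 square kilometres

24 = 4.34 × A^0.34  ⇒  A^0.34 = 24/4.34 = 5.53
ln A = ln(5.53) / 0.34 = 1.7102 / 0.34 = 5.0299
A = e^5.0299 ≈ 152.9 square kilometres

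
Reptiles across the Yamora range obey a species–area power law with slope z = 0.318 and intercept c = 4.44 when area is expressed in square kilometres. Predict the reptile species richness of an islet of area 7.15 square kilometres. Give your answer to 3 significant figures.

8.30

S = 4.44 × 7.15^0.318 = 4.44 × 1.869 ≈ 8.3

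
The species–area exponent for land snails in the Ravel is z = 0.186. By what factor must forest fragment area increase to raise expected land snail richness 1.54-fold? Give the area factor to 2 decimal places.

10.19

(A₂/A₁)^0.186 = 1.54, so A₂/A₁ = 1.54^(1/0.186) = 1.54^5.376
ln(A₂/A₁) = ln 1.54 / 0.186 = 0.4318 / 0.186 = 2.3214
A₂/A₁ = e^2.3214 ≈ 10.19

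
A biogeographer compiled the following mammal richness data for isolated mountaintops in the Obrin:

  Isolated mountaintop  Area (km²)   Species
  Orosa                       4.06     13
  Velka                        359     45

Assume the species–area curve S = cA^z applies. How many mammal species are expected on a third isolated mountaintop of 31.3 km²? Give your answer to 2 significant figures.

23

z = ln(45/13) / ln(359/4.06) = 1.2417 / 4.4821 = 0.2770
c = 13 / 4.06^0.2770 = 13 / 1.474 = 8.818
S₃ = 8.818 × 31.3^0.2770 = 8.818 × 2.596 ≈ 22.89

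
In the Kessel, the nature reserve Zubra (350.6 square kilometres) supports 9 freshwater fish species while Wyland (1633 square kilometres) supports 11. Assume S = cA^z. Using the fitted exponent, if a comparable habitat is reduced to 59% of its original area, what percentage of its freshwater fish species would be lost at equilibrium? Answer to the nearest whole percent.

z = ln(11/9) / ln(1633/350.6) = 0.2007 / 1.5385 = 0.1304
S_new/S_old = (A_new/A_old)^z = 0.59^0.1304 = exp(0.1304 × -0.5276) = 0.9335
Fraction lost = 1 − 0.9335 = 0.0665

7%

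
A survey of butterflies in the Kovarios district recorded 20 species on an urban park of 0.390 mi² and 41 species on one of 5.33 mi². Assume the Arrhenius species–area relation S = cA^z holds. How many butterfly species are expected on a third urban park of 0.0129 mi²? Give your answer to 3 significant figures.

z = ln(41/20) / ln(5.33/0.39) = 0.7178 / 2.6150 = 0.2745
c = 20 / 0.39^0.2745 = 20 / 0.7722 = 25.9
S₃ = 25.9 × 0.0129^0.2745 = 25.9 × 0.3029 ≈ 7.846

7.85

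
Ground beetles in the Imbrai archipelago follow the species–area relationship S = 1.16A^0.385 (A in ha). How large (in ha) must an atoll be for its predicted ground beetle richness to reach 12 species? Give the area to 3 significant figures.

12 = 1.16 × A^0.385  ⇒  A^0.385 = 12/1.16 = 10.34
ln A = ln(10.34) / 0.385 = 2.3365 / 0.385 = 6.0688
A = e^6.0688 ≈ 432.2 ha

432 ha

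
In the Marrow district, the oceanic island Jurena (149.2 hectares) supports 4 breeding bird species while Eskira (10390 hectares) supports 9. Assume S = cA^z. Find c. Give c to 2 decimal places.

1.54

z = ln(S₂/S₁) / ln(A₂/A₁) = ln(9/4) / ln(10390/149.2) = 0.8109 / 4.2433 = 0.1911
c = S₁ / A₁^z = 4 / 149.2^0.1911 = 4 / 2.603 = 1.537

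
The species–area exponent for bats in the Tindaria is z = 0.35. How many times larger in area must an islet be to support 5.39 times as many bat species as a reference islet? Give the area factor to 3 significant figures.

123

(A₂/A₁)^0.35 = 5.39, so A₂/A₁ = 5.39^(1/0.35) = 5.39^2.857
ln(A₂/A₁) = ln 5.39 / 0.35 = 1.6845 / 0.35 = 4.8130
A₂/A₁ = e^4.8130 ≈ 123.1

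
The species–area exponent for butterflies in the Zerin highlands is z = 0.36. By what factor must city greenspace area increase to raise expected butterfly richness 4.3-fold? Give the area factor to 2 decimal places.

57.50

(A₂/A₁)^0.36 = 4.3, so A₂/A₁ = 4.3^(1/0.36) = 4.3^2.778
ln(A₂/A₁) = ln 4.3 / 0.36 = 1.4586 / 0.36 = 4.0517
A₂/A₁ = e^4.0517 ≈ 57.5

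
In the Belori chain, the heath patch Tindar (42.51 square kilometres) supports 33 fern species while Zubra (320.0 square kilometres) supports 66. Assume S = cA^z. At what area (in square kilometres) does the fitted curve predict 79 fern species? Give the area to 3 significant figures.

z = ln(66/33) / ln(320/42.51) = 0.6931 / 2.0186 = 0.3434
c = 33 / 42.51^0.3434 = 33 / 3.624 = 9.106
A = (79/9.106)^(1/0.3434) ⇒ ln A = ln(8.676)/0.3434 = 6.2919
A = e^6.2919 ≈ 540.2 square kilometres

540 square kilometres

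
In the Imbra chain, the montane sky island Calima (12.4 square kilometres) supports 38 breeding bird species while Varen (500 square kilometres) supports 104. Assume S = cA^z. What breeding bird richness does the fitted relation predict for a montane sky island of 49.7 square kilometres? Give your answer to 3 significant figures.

55.5

z = ln(104/38) / ln(500/12.4) = 1.0068 / 3.6969 = 0.2723
c = 38 / 12.4^0.2723 = 38 / 1.985 = 19.14
S₃ = 19.14 × 49.7^0.2723 = 19.14 × 2.897 ≈ 55.46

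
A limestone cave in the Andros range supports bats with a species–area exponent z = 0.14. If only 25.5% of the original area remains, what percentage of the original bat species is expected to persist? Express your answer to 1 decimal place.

82.6%

S_new/S_old = (A_new/A_old)^z = 0.255^0.14
= exp(0.14 × ln 0.255) = exp(0.14 × -1.3665) = exp(-0.1913) ≈ 0.8259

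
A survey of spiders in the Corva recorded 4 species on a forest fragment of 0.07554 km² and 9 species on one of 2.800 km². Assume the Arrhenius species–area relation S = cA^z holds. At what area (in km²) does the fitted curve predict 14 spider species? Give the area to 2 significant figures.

z = ln(9/4) / ln(2.8/0.07554) = 0.8109 / 3.6127 = 0.2245
c = 4 / 0.07554^0.2245 = 4 / 0.56 = 7.143
A = (14/7.143)^(1/0.2245) ⇒ ln A = ln(1.96)/0.2245 = 2.9980
A = e^2.9980 ≈ 20.05 km²

20 km²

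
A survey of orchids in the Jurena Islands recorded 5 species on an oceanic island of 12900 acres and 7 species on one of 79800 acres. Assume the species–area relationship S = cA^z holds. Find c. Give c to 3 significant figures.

z = ln(S₂/S₁) / ln(A₂/A₁) = ln(7/5) / ln(79800/12900) = 0.3365 / 1.8223 = 0.1846
c = S₁ / A₁^z = 5 / 12900^0.1846 = 5 / 5.741 = 0.8709

0.871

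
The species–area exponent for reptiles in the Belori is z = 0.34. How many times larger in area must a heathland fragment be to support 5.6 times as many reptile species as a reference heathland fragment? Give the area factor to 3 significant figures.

159

(A₂/A₁)^0.34 = 5.6, so A₂/A₁ = 5.6^(1/0.34) = 5.6^2.941
ln(A₂/A₁) = ln 5.6 / 0.34 = 1.7228 / 0.34 = 5.0670
A₂/A₁ = e^5.0670 ≈ 158.7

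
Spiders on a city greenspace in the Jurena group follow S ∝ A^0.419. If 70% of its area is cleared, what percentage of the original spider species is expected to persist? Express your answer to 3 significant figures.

60.4%

S_new/S_old = (A_new/A_old)^z = 0.3^0.419
= exp(0.419 × ln 0.3) = exp(0.419 × -1.2040) = exp(-0.5045) ≈ 0.6038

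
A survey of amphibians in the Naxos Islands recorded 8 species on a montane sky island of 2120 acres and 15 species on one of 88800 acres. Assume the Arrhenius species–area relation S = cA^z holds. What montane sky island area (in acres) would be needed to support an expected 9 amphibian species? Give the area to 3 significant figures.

z = ln(15/8) / ln(88800/2120) = 0.6286 / 3.7350 = 0.1683
c = 8 / 2120^0.1683 = 8 / 3.629 = 2.204
A = (9/2.204)^(1/0.1683) ⇒ ln A = ln(4.083)/0.1683 = 8.3590
A = e^8.3590 ≈ 4268 acres

4270 acres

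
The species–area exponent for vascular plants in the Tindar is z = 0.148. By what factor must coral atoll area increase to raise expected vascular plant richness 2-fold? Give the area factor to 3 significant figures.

(A₂/A₁)^0.148 = 2, so A₂/A₁ = 2^(1/0.148) = 2^6.757
ln(A₂/A₁) = ln 2 / 0.148 = 0.6931 / 0.148 = 4.6834
A₂/A₁ = e^4.6834 ≈ 108.1

108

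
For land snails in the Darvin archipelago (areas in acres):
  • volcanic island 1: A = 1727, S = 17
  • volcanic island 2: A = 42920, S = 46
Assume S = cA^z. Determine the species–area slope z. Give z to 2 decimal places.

Taking logs: ln S = ln c + z ln A, so z = (ln S₂ − ln S₁)/(ln A₂ − ln A₁).
z = ln(46/17) / ln(42920/1727) = ln(2.706) / ln(24.85) = 0.9954 / 3.2130 = 0.3098

0.31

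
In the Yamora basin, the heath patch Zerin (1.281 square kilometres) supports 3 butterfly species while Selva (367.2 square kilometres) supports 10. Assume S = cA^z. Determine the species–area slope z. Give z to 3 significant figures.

Taking logs: ln S = ln c + z ln A, so z = (ln S₂ − ln S₁)/(ln A₂ − ln A₁).
z = ln(10/3) / ln(367.2/1.281) = ln(3.333) / ln(286.7) = 1.2040 / 5.6583 = 0.2128

0.213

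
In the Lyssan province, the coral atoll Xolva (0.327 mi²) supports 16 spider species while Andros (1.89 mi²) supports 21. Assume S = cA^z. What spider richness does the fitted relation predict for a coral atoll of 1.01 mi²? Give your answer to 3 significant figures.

z = ln(21/16) / ln(1.89/0.327) = 0.2719 / 1.7544 = 0.1550
c = 16 / 0.327^0.1550 = 16 / 0.8409 = 19.03
S₃ = 19.03 × 1.01^0.1550 = 19.03 × 1.002 ≈ 19.06

19.1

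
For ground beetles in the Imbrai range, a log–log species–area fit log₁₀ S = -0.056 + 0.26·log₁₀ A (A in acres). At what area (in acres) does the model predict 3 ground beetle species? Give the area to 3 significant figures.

3 = 0.879 × A^0.26  ⇒  A^0.26 = 3/0.879 = 3.413
ln A = ln(3.413) / 0.26 = 1.2276 / 0.26 = 4.7214
A = e^4.7214 ≈ 112.3 acres

112 acres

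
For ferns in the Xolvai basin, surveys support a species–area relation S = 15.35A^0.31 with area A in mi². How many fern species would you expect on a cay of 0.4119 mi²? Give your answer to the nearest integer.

12 species

S = 15.35 × 0.4119^0.31
ln S = ln 15.35 + 0.31 × ln 0.4119 = 2.7311 + 0.31 × -0.8870 = 2.4562
S = e^2.4562 ≈ 11.66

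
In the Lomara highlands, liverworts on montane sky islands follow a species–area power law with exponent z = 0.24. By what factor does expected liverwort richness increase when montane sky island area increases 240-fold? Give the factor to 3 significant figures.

3.73

S₂/S₁ = (A₂/A₁)^z = 240^0.24
ln(S₂/S₁) = 0.24 × ln 240 = 0.24 × 5.4806 = 1.3154
S₂/S₁ = e^1.3154 ≈ 3.726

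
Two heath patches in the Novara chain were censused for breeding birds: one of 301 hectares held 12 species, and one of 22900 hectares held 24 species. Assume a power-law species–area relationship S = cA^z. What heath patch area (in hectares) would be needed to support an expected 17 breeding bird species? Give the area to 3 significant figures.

2650 hectares

z = ln(24/12) / ln(22900/301) = 0.6931 / 4.3318 = 0.1600
c = 12 / 301^0.1600 = 12 / 2.492 = 4.815
A = (17/4.815)^(1/0.1600) ⇒ ln A = ln(3.531)/0.1600 = 7.8838
A = e^7.8838 ≈ 2654 hectares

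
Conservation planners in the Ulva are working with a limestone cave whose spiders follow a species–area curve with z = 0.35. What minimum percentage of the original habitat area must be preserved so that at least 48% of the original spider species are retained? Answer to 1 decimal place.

Need (A_new/A_old)^0.35 = 0.48, so A_new/A_old = 0.48^(1/0.35) = 0.48^2.857
ln(A_new/A_old) = ln 0.48 / 0.35 = -0.7340 / 0.35 = -2.0971
A_new/A_old = e^-2.0971 ≈ 0.1228

12.3%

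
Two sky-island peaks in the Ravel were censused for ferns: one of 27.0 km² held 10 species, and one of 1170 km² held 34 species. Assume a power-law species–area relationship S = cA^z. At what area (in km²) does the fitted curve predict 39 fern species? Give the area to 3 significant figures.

z = ln(34/10) / ln(1170/27) = 1.2238 / 3.7689 = 0.3247
c = 10 / 27^0.3247 = 10 / 2.916 = 3.43
A = (39/3.43)^(1/0.3247) ⇒ ln A = ln(11.37)/0.3247 = 7.4873
A = e^7.4873 ≈ 1785 km²

1790 km²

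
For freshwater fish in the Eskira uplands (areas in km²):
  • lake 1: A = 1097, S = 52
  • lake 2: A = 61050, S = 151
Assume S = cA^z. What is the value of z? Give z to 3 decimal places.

0.265

Taking logs: ln S = ln c + z ln A, so z = (ln S₂ − ln S₁)/(ln A₂ − ln A₁).
z = ln(151/52) / ln(61050/1097) = ln(2.904) / ln(55.65) = 1.0660 / 4.0191 = 0.2652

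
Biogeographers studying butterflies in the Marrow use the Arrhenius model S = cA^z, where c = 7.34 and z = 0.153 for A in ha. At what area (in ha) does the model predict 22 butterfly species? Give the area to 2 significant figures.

1300 ha

22 = 7.34 × A^0.153  ⇒  A^0.153 = 22/7.34 = 2.997
ln A = ln(2.997) / 0.153 = 1.0977 / 0.153 = 7.1745
A = e^7.1745 ≈ 1306 ha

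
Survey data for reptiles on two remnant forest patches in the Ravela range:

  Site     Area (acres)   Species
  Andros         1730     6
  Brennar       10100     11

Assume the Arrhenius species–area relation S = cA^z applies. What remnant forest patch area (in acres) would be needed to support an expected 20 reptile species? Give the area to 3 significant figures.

57600 acres

z = ln(11/6) / ln(10100/1730) = 0.6061 / 1.7644 = 0.3435
c = 6 / 1730^0.3435 = 6 / 12.95 = 0.4632
A = (20/0.4632)^(1/0.3435) ⇒ ln A = ln(43.18)/0.3435 = 10.9605
A = e^10.9605 ≈ 57558 acres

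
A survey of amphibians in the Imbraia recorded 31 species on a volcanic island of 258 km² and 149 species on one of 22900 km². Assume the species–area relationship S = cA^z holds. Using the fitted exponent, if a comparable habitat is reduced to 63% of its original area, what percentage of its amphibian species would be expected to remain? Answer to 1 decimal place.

z = ln(149/31) / ln(22900/258) = 1.5700 / 4.4859 = 0.3500
S_new/S_old = (A_new/A_old)^z = 0.63^0.3500 = exp(0.3500 × -0.4620) = 0.8507

85.1%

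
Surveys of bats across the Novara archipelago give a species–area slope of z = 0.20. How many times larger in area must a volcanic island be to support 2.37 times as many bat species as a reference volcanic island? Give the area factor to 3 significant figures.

74.8

(A₂/A₁)^0.2 = 2.37, so A₂/A₁ = 2.37^(1/0.2) = 2.37^5
ln(A₂/A₁) = ln 2.37 / 0.2 = 0.8629 / 0.2 = 4.3144
A₂/A₁ = e^4.3144 ≈ 74.77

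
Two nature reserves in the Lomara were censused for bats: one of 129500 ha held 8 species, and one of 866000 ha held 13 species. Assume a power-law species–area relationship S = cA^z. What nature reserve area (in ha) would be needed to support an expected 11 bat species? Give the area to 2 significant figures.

450000 ha

z = ln(13/8) / ln(866000/129500) = 0.4855 / 1.9002 = 0.2555
c = 8 / 129500^0.2555 = 8 / 20.24 = 0.3953
A = (11/0.3953)^(1/0.2555) ⇒ ln A = ln(27.83)/0.2555 = 13.0178
A = e^13.0178 ≈ 450366 ha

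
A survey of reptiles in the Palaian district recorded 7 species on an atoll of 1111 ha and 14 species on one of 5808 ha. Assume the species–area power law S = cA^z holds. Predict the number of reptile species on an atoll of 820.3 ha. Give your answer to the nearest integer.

z = ln(14/7) / ln(5808/1111) = 0.6931 / 1.6540 = 0.4191
c = 7 / 1111^0.4191 = 7 / 18.9 = 0.3704
S₃ = 0.3704 × 820.3^0.4191 = 0.3704 × 16.64 ≈ 6.164

6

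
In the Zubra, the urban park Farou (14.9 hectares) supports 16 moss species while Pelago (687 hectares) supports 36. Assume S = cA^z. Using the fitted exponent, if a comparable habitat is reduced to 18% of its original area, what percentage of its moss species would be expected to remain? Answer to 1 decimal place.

69.6%

z = ln(36/16) / ln(687/14.9) = 0.8109 / 3.8310 = 0.2117
S_new/S_old = (A_new/A_old)^z = 0.18^0.2117 = exp(0.2117 × -1.7148) = 0.6956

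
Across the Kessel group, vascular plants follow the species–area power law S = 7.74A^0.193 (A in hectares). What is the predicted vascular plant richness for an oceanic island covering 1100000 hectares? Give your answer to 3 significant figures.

S = 7.74 × 1100000^0.193
ln S = ln 7.74 + 0.193 × ln 1100000 = 2.0464 + 0.193 × 13.9108 = 4.7312
S = e^4.7312 ≈ 113.4

113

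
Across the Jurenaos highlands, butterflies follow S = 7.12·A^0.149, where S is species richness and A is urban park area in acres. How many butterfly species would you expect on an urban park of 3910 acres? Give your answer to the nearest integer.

24

S = 7.12 × 3910^0.149 = 7.12 × 3.43 ≈ 24.42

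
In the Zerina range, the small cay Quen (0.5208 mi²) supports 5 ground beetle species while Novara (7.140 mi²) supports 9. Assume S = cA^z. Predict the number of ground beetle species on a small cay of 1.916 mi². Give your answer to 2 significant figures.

6.7

z = ln(9/5) / ln(7.14/0.5208) = 0.5878 / 2.6181 = 0.2245
c = 5 / 0.5208^0.2245 = 5 / 0.8638 = 5.789
S₃ = 5.789 × 1.916^0.2245 = 5.789 × 1.157 ≈ 6.699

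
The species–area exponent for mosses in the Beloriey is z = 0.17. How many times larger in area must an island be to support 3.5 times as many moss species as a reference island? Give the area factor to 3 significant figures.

(A₂/A₁)^0.17 = 3.5, so A₂/A₁ = 3.5^(1/0.17) = 3.5^5.882
ln(A₂/A₁) = ln 3.5 / 0.17 = 1.2528 / 0.17 = 7.3692
A₂/A₁ = e^7.3692 ≈ 1586

1590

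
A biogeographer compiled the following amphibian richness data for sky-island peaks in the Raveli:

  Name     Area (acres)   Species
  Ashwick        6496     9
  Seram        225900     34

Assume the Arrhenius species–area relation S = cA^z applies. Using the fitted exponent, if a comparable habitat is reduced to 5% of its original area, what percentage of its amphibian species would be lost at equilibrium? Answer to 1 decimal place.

z = ln(34/9) / ln(225900/6496) = 1.3291 / 3.5489 = 0.3745
S_new/S_old = (A_new/A_old)^z = 0.05^0.3745 = exp(0.3745 × -2.9957) = 0.3256
Fraction lost = 1 − 0.3256 = 0.6744

67.4%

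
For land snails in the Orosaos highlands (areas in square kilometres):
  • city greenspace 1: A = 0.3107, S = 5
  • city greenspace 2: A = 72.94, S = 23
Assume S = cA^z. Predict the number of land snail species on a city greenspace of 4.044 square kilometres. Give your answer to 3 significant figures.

z = ln(23/5) / ln(72.94/0.3107) = 1.5261 / 5.4586 = 0.2796
c = 5 / 0.3107^0.2796 = 5 / 0.7212 = 6.933
S₃ = 6.933 × 4.044^0.2796 = 6.933 × 1.478 ≈ 10.25

10.2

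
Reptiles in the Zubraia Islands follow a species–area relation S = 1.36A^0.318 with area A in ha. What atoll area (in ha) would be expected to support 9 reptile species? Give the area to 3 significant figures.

381 ha

9 = 1.36 × A^0.318  ⇒  A^0.318 = 9/1.36 = 6.618
ln A = ln(6.618) / 0.318 = 1.8897 / 0.318 = 5.9426
A = e^5.9426 ≈ 380.9 ha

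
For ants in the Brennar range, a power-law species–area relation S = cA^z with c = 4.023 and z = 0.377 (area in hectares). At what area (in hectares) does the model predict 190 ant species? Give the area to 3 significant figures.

190 = 4.023 × A^0.377  ⇒  A^0.377 = 190/4.023 = 47.23
ln A = ln(47.23) / 0.377 = 3.8550 / 0.377 = 10.2255
A = e^10.2255 ≈ 27597 hectares

27600 hectares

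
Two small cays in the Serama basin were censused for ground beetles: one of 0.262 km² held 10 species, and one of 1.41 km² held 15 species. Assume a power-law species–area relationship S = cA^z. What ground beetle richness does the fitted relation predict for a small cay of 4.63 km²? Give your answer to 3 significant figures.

20.0

z = ln(15/10) / ln(1.41/0.262) = 0.4055 / 1.6830 = 0.2409
c = 10 / 0.262^0.2409 = 10 / 0.7242 = 13.81
S₃ = 13.81 × 4.63^0.2409 = 13.81 × 1.447 ≈ 19.98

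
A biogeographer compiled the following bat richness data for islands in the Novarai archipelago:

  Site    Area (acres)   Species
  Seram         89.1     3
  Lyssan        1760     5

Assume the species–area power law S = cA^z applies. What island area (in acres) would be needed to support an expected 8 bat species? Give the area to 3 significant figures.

z = ln(5/3) / ln(1760/89.1) = 0.5108 / 2.9833 = 0.1712
c = 3 / 89.1^0.1712 = 3 / 2.157 = 1.391
A = (8/1.391)^(1/0.1712) ⇒ ln A = ln(5.752)/0.1712 = 10.2180
A = e^10.2180 ≈ 27391 acres

27400 acres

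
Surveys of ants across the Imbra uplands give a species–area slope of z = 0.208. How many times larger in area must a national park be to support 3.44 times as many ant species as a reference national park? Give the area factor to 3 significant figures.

(A₂/A₁)^0.208 = 3.44, so A₂/A₁ = 3.44^(1/0.208) = 3.44^4.808
ln(A₂/A₁) = ln 3.44 / 0.208 = 1.2355 / 0.208 = 5.9398
A₂/A₁ = e^5.9398 ≈ 379.8

380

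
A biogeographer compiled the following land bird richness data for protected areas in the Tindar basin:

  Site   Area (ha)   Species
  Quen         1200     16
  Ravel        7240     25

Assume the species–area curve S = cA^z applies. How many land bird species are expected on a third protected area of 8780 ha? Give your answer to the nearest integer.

26

z = ln(25/16) / ln(7240/1200) = 0.4463 / 1.7973 = 0.2483
c = 16 / 1200^0.2483 = 16 / 5.816 = 2.751
S₃ = 2.751 × 8780^0.2483 = 2.751 × 9.533 ≈ 26.23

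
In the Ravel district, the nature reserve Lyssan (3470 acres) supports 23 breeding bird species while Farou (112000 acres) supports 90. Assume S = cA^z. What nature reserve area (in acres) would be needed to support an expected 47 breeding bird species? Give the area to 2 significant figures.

z = ln(90/23) / ln(112000/3470) = 1.3643 / 3.4743 = 0.3927
c = 23 / 3470^0.3927 = 23 / 24.56 = 0.9365
A = (47/0.9365)^(1/0.3927) ⇒ ln A = ln(50.19)/0.3927 = 9.9718
A = e^9.9718 ≈ 21415 acres

21000 acres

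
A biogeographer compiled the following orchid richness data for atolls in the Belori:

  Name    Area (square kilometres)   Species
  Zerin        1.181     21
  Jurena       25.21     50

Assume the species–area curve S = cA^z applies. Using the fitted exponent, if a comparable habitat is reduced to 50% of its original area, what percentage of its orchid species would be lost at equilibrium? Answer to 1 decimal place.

17.8%

z = ln(50/21) / ln(25.21/1.181) = 0.8675 / 3.0609 = 0.2834
S_new/S_old = (A_new/A_old)^z = 0.5^0.2834 = exp(0.2834 × -0.6931) = 0.8216
Fraction lost = 1 − 0.8216 = 0.1784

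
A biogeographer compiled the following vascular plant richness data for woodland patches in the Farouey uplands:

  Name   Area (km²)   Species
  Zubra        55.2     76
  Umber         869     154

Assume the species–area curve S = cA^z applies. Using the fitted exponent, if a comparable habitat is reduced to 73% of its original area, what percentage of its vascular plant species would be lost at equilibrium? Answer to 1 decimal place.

z = ln(154/76) / ln(869/55.2) = 0.7062 / 2.7564 = 0.2562
S_new/S_old = (A_new/A_old)^z = 0.73^0.2562 = exp(0.2562 × -0.3147) = 0.9225
Fraction lost = 1 − 0.9225 = 0.07747

7.7%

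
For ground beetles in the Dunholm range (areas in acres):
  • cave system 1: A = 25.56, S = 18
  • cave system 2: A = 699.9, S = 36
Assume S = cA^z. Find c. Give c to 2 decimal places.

z = ln(S₂/S₁) / ln(A₂/A₁) = ln(36/18) / ln(699.9/25.56) = 0.6931 / 3.3099 = 0.2094
c = S₁ / A₁^z = 18 / 25.56^0.2094 = 18 / 1.971 = 9.131

9.13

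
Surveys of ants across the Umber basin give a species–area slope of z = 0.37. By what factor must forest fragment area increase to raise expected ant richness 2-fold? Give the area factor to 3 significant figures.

(A₂/A₁)^0.37 = 2, so A₂/A₁ = 2^(1/0.37) = 2^2.703
ln(A₂/A₁) = ln 2 / 0.37 = 0.6931 / 0.37 = 1.8734
A₂/A₁ = e^1.8734 ≈ 6.51

6.51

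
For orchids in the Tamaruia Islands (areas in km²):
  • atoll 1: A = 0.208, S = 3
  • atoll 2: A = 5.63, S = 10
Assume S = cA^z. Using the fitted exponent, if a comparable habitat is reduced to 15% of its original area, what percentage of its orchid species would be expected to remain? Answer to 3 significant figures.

z = ln(10/3) / ln(5.63/0.208) = 1.2040 / 3.2983 = 0.3650
S_new/S_old = (A_new/A_old)^z = 0.15^0.3650 = exp(0.3650 × -1.8971) = 0.5003

50.0%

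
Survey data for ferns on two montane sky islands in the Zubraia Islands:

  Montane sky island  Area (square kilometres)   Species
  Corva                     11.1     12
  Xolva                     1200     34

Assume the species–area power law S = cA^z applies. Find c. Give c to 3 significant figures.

7.03

z = ln(S₂/S₁) / ln(A₂/A₁) = ln(34/12) / ln(1200/11.1) = 1.0415 / 4.6831 = 0.2224
c = S₁ / A₁^z = 12 / 11.1^0.2224 = 12 / 1.708 = 7.026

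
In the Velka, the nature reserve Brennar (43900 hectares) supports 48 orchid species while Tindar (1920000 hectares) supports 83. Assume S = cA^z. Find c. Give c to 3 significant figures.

z = ln(S₂/S₁) / ln(A₂/A₁) = ln(83/48) / ln(1920000/43900) = 0.5476 / 3.7782 = 0.1449
c = S₁ / A₁^z = 48 / 43900^0.1449 = 48 / 4.709 = 10.19

10.2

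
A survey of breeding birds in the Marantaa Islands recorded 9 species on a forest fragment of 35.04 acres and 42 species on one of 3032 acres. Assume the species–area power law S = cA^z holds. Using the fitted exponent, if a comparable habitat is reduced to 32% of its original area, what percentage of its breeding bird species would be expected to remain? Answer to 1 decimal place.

z = ln(42/9) / ln(3032/35.04) = 1.5404 / 4.4605 = 0.3454
S_new/S_old = (A_new/A_old)^z = 0.32^0.3454 = exp(0.3454 × -1.1394) = 0.6747

67.5%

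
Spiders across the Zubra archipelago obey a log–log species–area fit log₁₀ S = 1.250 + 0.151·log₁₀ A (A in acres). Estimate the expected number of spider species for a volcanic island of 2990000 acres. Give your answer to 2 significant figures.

S = 17.78 × 2990000^0.151
ln S = ln 17.78 + 0.151 × ln 2990000 = 2.8782 + 0.151 × 14.9108 = 5.1298
S = e^5.1298 ≈ 169

170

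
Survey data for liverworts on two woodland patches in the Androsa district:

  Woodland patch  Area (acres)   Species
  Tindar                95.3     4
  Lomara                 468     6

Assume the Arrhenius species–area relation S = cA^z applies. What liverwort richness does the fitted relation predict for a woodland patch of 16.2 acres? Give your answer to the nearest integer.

3

z = ln(6/4) / ln(468/95.3) = 0.4055 / 1.5914 = 0.2548
c = 4 / 95.3^0.2548 = 4 / 3.193 = 1.253
S₃ = 1.253 × 16.2^0.2548 = 1.253 × 2.033 ≈ 2.547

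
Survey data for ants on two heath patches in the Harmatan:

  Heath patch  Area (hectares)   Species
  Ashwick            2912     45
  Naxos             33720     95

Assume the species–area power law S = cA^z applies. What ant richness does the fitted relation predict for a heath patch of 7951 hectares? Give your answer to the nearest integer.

61

z = ln(95/45) / ln(33720/2912) = 0.7472 / 2.4493 = 0.3051
c = 45 / 2912^0.3051 = 45 / 11.4 = 3.948
S₃ = 3.948 × 7951^0.3051 = 3.948 × 15.49 ≈ 61.14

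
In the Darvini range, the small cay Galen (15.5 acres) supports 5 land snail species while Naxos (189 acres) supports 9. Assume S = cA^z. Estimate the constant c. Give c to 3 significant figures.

2.63

z = ln(S₂/S₁) / ln(A₂/A₁) = ln(9/5) / ln(189/15.5) = 0.5878 / 2.5009 = 0.2350
c = S₁ / A₁^z = 5 / 15.5^0.2350 = 5 / 1.904 = 2.625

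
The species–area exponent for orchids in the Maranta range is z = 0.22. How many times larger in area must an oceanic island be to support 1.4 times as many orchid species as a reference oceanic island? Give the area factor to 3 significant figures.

(A₂/A₁)^0.22 = 1.4, so A₂/A₁ = 1.4^(1/0.22) = 1.4^4.545
ln(A₂/A₁) = ln 1.4 / 0.22 = 0.3365 / 0.22 = 1.5294
A₂/A₁ = e^1.5294 ≈ 4.615

4.62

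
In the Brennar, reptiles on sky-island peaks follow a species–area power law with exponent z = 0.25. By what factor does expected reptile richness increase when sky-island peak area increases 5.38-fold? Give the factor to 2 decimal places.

1.52

S₂/S₁ = (A₂/A₁)^z = 5.38^0.25
ln(S₂/S₁) = 0.25 × ln 5.38 = 0.25 × 1.6827 = 0.4207
S₂/S₁ = e^0.4207 ≈ 1.523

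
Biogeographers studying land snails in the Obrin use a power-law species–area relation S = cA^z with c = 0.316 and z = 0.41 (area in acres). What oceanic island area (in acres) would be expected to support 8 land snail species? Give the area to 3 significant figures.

2650 acres

8 = 0.316 × A^0.41  ⇒  A^0.41 = 8/0.316 = 25.32
ln A = ln(25.32) / 0.41 = 3.2315 / 0.41 = 7.8816
A = e^7.8816 ≈ 2648 acres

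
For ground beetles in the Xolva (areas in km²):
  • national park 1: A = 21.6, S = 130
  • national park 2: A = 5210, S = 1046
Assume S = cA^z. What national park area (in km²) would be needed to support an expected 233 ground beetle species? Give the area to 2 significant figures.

z = ln(1046/130) / ln(5210/21.6) = 2.0852 / 5.4856 = 0.3801
c = 130 / 21.6^0.3801 = 130 / 3.216 = 40.43
A = (233/40.43)^(1/0.3801) ⇒ ln A = ln(5.763)/0.3801 = 4.6078
A = e^4.6078 ≈ 100.3 km²

100 km²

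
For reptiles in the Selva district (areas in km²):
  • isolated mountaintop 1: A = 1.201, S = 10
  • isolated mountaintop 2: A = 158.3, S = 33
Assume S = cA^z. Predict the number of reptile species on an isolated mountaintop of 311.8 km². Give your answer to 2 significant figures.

39

z = ln(33/10) / ln(158.3/1.201) = 1.1939 / 4.8813 = 0.2446
c = 10 / 1.201^0.2446 = 10 / 1.046 = 9.562
S₃ = 9.562 × 311.8^0.2446 = 9.562 × 4.074 ≈ 38.95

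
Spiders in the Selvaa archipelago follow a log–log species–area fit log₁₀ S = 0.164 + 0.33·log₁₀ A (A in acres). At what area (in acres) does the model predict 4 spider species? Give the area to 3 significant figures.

21.3 acres

4 = 1.459 × A^0.33  ⇒  A^0.33 = 4/1.459 = 2.742
ln A = ln(2.742) / 0.33 = 1.0087 / 0.33 = 3.0566
A = e^3.0566 ≈ 21.25 acres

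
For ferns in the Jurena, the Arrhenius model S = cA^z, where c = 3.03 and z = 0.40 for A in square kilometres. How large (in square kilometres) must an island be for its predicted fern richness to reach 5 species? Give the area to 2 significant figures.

3.5 square kilometres

5 = 3.03 × A^0.4  ⇒  A^0.4 = 5/3.03 = 1.65
ln A = ln(1.65) / 0.4 = 0.5009 / 0.4 = 1.2522
A = e^1.2522 ≈ 3.498 square kilometres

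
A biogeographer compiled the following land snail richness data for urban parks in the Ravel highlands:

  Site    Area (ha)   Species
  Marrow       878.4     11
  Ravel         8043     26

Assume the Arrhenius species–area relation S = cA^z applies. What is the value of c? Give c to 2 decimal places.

0.79

z = ln(S₂/S₁) / ln(A₂/A₁) = ln(26/11) / ln(8043/878.4) = 0.8602 / 2.2145 = 0.3884
c = S₁ / A₁^z = 11 / 878.4^0.3884 = 11 / 13.91 = 0.7905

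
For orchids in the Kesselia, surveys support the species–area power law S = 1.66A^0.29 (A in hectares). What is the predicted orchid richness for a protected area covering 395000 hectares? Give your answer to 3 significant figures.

S = 1.66 × 395000^0.29
ln S = ln 1.66 + 0.29 × ln 395000 = 0.5068 + 0.29 × 12.8866 = 4.2439
S = e^4.2439 ≈ 69.68

69.7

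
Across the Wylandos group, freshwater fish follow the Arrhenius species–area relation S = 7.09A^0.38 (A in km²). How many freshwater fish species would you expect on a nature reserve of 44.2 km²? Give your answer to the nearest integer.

S = 7.09 × 44.2^0.38
ln S = ln 7.09 + 0.38 × ln 44.2 = 1.9587 + 0.38 × 3.7887 = 3.3984
S = e^3.3984 ≈ 29.92

30 species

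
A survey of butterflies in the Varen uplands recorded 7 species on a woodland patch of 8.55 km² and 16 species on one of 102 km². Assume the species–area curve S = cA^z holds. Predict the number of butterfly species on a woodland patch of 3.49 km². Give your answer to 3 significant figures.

z = ln(16/7) / ln(102/8.55) = 0.8267 / 2.4790 = 0.3335
c = 7 / 8.55^0.3335 = 7 / 2.045 = 3.422
S₃ = 3.422 × 3.49^0.3335 = 3.422 × 1.517 ≈ 5.192

5.19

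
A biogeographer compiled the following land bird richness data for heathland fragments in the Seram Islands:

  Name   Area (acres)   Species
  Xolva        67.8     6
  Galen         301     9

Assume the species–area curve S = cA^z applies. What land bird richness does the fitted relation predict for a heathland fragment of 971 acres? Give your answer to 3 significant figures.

z = ln(9/6) / ln(301/67.8) = 0.4055 / 1.4905 = 0.2720
c = 6 / 67.8^0.2720 = 6 / 3.149 = 1.906
S₃ = 1.906 × 971^0.2720 = 1.906 × 6.495 ≈ 12.38

12.4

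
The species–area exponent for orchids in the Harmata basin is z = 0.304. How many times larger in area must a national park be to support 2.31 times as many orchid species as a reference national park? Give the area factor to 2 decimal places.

15.71

(A₂/A₁)^0.304 = 2.31, so A₂/A₁ = 2.31^(1/0.304) = 2.31^3.289
ln(A₂/A₁) = ln 2.31 / 0.304 = 0.8372 / 0.304 = 2.7541
A₂/A₁ = e^2.7541 ≈ 15.71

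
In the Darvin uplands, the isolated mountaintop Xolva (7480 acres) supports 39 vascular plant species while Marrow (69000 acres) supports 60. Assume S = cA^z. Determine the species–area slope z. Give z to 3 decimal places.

0.194

Taking logs: ln S = ln c + z ln A, so z = (ln S₂ − ln S₁)/(ln A₂ − ln A₁).
z = ln(60/39) / ln(69000/7480) = ln(1.538) / ln(9.225) = 0.4308 / 2.2219 = 0.1939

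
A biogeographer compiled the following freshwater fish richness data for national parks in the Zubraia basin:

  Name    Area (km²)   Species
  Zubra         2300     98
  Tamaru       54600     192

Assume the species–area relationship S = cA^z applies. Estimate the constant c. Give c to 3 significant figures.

z = ln(S₂/S₁) / ln(A₂/A₁) = ln(192/98) / ln(54600/2300) = 0.6725 / 3.1671 = 0.2123
c = S₁ / A₁^z = 98 / 2300^0.2123 = 98 / 5.174 = 18.94

18.9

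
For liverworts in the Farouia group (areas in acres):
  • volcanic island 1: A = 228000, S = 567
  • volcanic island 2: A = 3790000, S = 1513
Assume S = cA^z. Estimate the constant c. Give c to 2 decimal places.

z = ln(S₂/S₁) / ln(A₂/A₁) = ln(1513/567) / ln(3790000/228000) = 0.9815 / 2.8108 = 0.3492
c = S₁ / A₁^z = 567 / 228000^0.3492 = 567 / 74.29 = 7.632

7.63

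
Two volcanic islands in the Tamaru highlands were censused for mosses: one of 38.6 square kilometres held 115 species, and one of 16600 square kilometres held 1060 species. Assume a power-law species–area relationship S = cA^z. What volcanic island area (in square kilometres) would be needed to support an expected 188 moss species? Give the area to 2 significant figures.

z = ln(1060/115) / ln(16600/38.6) = 2.2211 / 6.0639 = 0.3663
c = 115 / 38.6^0.3663 = 115 / 3.812 = 30.17
A = (188/30.17)^(1/0.3663) ⇒ ln A = ln(6.232)/0.3663 = 4.9951
A = e^4.9951 ≈ 147.7 square kilometres

150 square kilometres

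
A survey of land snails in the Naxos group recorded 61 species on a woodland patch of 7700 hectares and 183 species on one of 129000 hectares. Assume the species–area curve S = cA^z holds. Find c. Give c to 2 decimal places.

1.86

z = ln(S₂/S₁) / ln(A₂/A₁) = ln(183/61) / ln(129000/7700) = 1.0986 / 2.8186 = 0.3898
c = S₁ / A₁^z = 61 / 7700^0.3898 = 61 / 32.72 = 1.864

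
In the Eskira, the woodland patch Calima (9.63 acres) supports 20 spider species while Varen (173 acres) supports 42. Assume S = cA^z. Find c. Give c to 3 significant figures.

11.2

z = ln(S₂/S₁) / ln(A₂/A₁) = ln(42/20) / ln(173/9.63) = 0.7419 / 2.8884 = 0.2569
c = S₁ / A₁^z = 20 / 9.63^0.2569 = 20 / 1.789 = 11.18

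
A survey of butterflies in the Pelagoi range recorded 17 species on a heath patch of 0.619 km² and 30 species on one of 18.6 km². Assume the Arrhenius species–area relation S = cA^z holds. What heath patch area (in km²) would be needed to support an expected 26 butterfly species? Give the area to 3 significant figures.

7.89 km²

z = ln(30/17) / ln(18.6/0.619) = 0.5680 / 3.4028 = 0.1669
c = 17 / 0.619^0.1669 = 17 / 0.9231 = 18.42
A = (26/18.42)^(1/0.1669) ⇒ ln A = ln(1.412)/0.1669 = 2.0658
A = e^2.0658 ≈ 7.892 km²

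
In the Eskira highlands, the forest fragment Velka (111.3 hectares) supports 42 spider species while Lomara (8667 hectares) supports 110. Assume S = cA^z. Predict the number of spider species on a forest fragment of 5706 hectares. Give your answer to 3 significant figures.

100

z = ln(110/42) / ln(8667/111.3) = 0.9628 / 4.3550 = 0.2211
c = 42 / 111.3^0.2211 = 42 / 2.834 = 14.82
S₃ = 14.82 × 5706^0.2211 = 14.82 × 6.768 ≈ 100.3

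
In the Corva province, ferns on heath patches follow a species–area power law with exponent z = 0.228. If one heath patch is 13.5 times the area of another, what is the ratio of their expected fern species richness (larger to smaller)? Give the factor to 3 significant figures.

S₂/S₁ = (A₂/A₁)^z = 13.5^0.228
ln(S₂/S₁) = 0.228 × ln 13.5 = 0.228 × 2.6027 = 0.5934
S₂/S₁ = e^0.5934 ≈ 1.81

1.81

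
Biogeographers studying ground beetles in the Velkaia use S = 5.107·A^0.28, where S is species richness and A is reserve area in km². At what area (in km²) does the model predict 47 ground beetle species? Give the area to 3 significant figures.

2770 km²

47 = 5.107 × A^0.28  ⇒  A^0.28 = 47/5.107 = 9.203
ln A = ln(9.203) / 0.28 = 2.2195 / 0.28 = 7.9269
A = e^7.9269 ≈ 2771 km²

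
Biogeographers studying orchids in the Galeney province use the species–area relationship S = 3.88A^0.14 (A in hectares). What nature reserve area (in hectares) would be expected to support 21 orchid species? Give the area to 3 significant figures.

21 = 3.88 × A^0.14  ⇒  A^0.14 = 21/3.88 = 5.412
ln A = ln(5.412) / 0.14 = 1.6887 / 0.14 = 12.0621
A = e^12.0621 ≈ 173174 hectares

173000 hectares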